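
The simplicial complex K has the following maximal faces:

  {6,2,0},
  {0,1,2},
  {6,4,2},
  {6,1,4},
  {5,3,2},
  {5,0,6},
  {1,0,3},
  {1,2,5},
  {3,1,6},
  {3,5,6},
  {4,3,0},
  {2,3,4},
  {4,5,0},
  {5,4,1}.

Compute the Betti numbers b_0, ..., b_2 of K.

b_0 = 1, b_1 = 2, b_2 = 1.

K has 7 vertices, 21 edges, 14 triangles.
rank ∂_0 = 0, rank ∂_1 = 6 ⇒ b_0 = 7 − 0 − 6 = 1; all invariant factors of ∂_1 are 1 so no torsion. So H_0 ≅ Z.
rank ∂_1 = 6, rank ∂_2 = 13 ⇒ b_1 = 21 − 6 − 13 = 2; all invariant factors of ∂_2 are 1 so no torsion. So H_1 ≅ Z^2.
rank ∂_2 = 13, rank ∂_3 = 0 ⇒ b_2 = 14 − 13 − 0 = 1. So H_2 ≅ Z.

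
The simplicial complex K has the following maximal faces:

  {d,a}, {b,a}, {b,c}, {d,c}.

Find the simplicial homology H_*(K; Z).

H_0 ≅ Z,  H_1 ≅ Z.

We work with the vertex ordering a < b < c < d. The simplices of K, each written with vertices in increasing order, are:

  0-simplices (4): a, b, c, d
  1-simplices (4): ab, ad, bc, cd

giving chain groups C_0 ≅ Z^4, C_1 ≅ Z^4.

The boundary map ∂_1: C_1 → C_0 maps an edge to its endpoints' difference, ∂[p,q] = q − p.
The resulting 4×4 matrix has rank 3, and its Smith normal form has invariant factors (1,1,1).

Now H_k = ker ∂_k / im ∂_{k+1}, so:

  H_0: rank C_0 − rank ∂_1 = 4 − 3 = 1, and the invariant factors of ∂_1 are all 1, so H_0 = Z.
  H_1: rank ker ∂_1 − rank ∂_2 = (4 − 3) − 0 = 1, and there is no ∂_2, so H_1 = Z.

As a check, the Euler characteristic is 4 − 4 = 0, which agrees with 1 − 1 = 0.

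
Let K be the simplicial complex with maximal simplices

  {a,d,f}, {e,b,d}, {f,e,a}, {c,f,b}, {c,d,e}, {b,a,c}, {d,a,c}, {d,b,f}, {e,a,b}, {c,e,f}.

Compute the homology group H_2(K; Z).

Order the vertices as a < b < c < d < e < f. Listing each simplex with vertices in this order, K has dimension 2 with simplices:

  0-simplices (6): a, b, c, d, e, f
  1-simplices (15): ab, ac, ad, ae, af, bc, bd, be, bf, cd, ce, cf, de, df, ef
  2-simplices (10): abc, abe, acd, adf, aef, bcf, bde, bdf, cde, cef

Hence C_0 ≅ Z^6, C_1 ≅ Z^15, C_2 ≅ Z^10.

The boundary map ∂_1: C_1 → C_0 sends each edge [p,q] (with p < q) to q − p. For instance
  ∂bc = c − b.
As a 6×15 matrix over Z this has rank 5, with invariant factors (1,1,1,1,1).

Boundary ∂_2: C_2 → C_1 sends each 2-simplex [p,q,r] to [q,r] − [p,r] + [p,q]. For instance
  ∂bde = de − be + bd,
  ∂abc = bc − ac + ab.
The resulting 15×10 matrix has rank 10, and its Smith normal form has invariant factors (1,1,1,1,1,1,1,1,1,2).

Now H_k = ker ∂_k / im ∂_{k+1}, so:

  H_2: rank ker ∂_2 − rank ∂_3 = (10 − 10) − 0 = 0, and there is no ∂_3, so H_2 ≅ 0.

H_2 = 0.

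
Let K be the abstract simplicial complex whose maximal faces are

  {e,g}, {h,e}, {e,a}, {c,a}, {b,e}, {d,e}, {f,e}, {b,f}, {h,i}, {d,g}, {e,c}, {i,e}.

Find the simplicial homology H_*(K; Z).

Fix the vertex order a < b < c < d < e < f < g < h < i and write every simplex with vertices in increasing order. Then dim K = 1 and the simplices of K are:

  0-simplices (9): a, b, c, d, e, f, g, h, i
  1-simplices (12): ac, ae, be, bf, ce, de, dg, ef, eg, eh, ei, hi

so the chain groups are C_0 ≅ Z^9, C_1 ≅ Z^12.

Boundary ∂_1: C_1 → C_0 sends each edge [p,q] (with p < q) to q − p. For instance
  ∂ce = e − c.
This gives a 9×12 integer matrix of rank 8; reducing to Smith normal form yields diagonal entries (1,1,1,1,1,1,1,1).

From H_k ≅ ker(∂_k) / im(∂_{k+1}) we obtain:

  H_0: rank C_0 − rank ∂_1 = 9 − 8 = 1, and the invariant factors of ∂_1 are all 1, so H_0 = Z.
  H_1: rank ker ∂_1 − rank ∂_2 = (12 − 8) − 0 = 4, and there is no ∂_2, so H_1 = Z^4.

As a check, the Euler characteristic is 9 − 12 = -3, which agrees with 1 − 4 = -3.

H_0 ≅ Z,  H_1 ≅ Z^4.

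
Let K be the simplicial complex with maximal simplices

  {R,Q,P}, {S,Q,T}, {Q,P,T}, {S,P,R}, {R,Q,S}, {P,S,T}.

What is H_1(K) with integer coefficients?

Take the total order P < Q < R < S < T on the vertex set. Then K (dimension 2) consists of the simplices:

  0-simplices (5): P, Q, R, S, T
  1-simplices (9): PQ, PR, PS, PT, QR, QS, QT, RS, ST
  2-simplices (6): PQR, PQT, PRS, PST, QRS, QST

giving chain groups C_0 ≅ Z^5, C_1 ≅ Z^9, C_2 ≅ Z^6.

∂_1: C_1 → C_0 maps an edge to its endpoints' difference, ∂[p,q] = q − p.
This gives a 5×9 integer matrix of rank 4; reducing to Smith normal form yields diagonal entries (1,1,1,1).

∂_2: C_2 → C_1 maps a triangle to the signed sum of its edges. For instance
  ∂PST = ST − PT + PS,
  ∂QST = ST − QT + QS.
The resulting 9×6 matrix has rank 5, and its Smith normal form has invariant factors (1,1,1,1,1).

Computing H_k = (kernel of ∂_k) / (image of ∂_{k+1}):

  H_1: rank ker ∂_1 − rank ∂_2 = (9 − 4) − 5 = 0, and the invariant factors of ∂_2 are all 1, so H_1 ≅ 0.

H_1 ≅ 0.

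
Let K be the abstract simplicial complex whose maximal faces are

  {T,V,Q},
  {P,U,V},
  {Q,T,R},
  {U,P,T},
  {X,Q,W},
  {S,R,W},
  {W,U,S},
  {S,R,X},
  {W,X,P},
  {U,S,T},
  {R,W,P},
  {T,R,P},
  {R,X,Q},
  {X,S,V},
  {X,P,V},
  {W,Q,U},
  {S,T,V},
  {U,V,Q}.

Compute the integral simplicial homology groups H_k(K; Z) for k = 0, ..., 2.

H_0 ≅ Z,  H_1 ≅ Z ⊕ Z/2,  H_2 = 0.

Fix the vertex order P < Q < R < S < T < U < V < W < X and write every simplex with vertices in increasing order. Then dim K = 2 and the simplices of K are:

  0-simplices (9): P, Q, R, S, T, U, V, W, X
  1-simplices (27): PR, PT, PU, PV, PW, PX, QR, QT, QU, QV, QW, QX, RS, RT, RW, RX, ST, SU, SV, SW, SX, TU, TV, UV, UW, VX, WX
  2-simplices (18): PRT, PRW, PTU, PUV, PVX, PWX, QRT, QRX, QTV, QUV, QUW, QWX, RSW, RSX, STU, STV, SUW, SVX

so the chain groups are C_0 ≅ Z^9, C_1 ≅ Z^27, C_2 ≅ Z^18.

Boundary ∂_1: C_1 → C_0 maps an edge to its endpoints' difference, ∂[p,q] = q − p. For instance
  ∂SU = U − S.
This gives a 9×27 integer matrix of rank 8; reducing to Smith normal form yields diagonal entries (1,1,1,1,1,1,1,1).

Boundary ∂_2: C_2 → C_1 maps a triangle to the signed sum of its edges. For instance
  ∂QRX = RX − QX + QR,
  ∂PRT = RT − PT + PR.
As a 27×18 matrix over Z this has rank 18, with invariant factors (1,1,1,1,1,1,1,1,1,1,1,1,1,1,1,1,1,2).

Now H_k = ker ∂_k / im ∂_{k+1}, so:

  H_0: rank C_0 − rank ∂_1 = 9 − 8 = 1, and the invariant factors of ∂_1 are all 1, so H_0 = Z.
  H_1: rank ker ∂_1 − rank ∂_2 = (27 − 8) − 18 = 1, and ∂_2 has invariant factor 2 > 1, so H_1 = Z ⊕ Z/2.
  H_2: rank ker ∂_2 − rank ∂_3 = (18 − 18) − 0 = 0, and there is no ∂_3, so H_2 = 0.

As a check, the Euler characteristic is 9 − 27 + 18 = 0, which agrees with 1 − 1 + 0 = 0.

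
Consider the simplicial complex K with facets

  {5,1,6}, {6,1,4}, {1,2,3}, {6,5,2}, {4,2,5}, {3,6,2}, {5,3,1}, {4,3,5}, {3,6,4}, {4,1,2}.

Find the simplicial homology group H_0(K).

H_0 ≅ Z.

Take the total order 1 < 2 < 3 < 4 < 5 < 6 on the vertex set. Then K (dimension 2) consists of the simplices:

  0-simplices (6): [1], [2], [3], [4], [5], [6]
  1-simplices (15): [1,2], [1,3], [1,4], [1,5], [1,6], [2,3], [2,4], [2,5], [2,6], [3,4], [3,5], [3,6], [4,5], [4,6], [5,6]
  2-simplices (10): [1,2,3], [1,2,4], [1,3,5], [1,4,6], [1,5,6], [2,3,6], [2,4,5], [2,5,6], [3,4,5], [3,4,6]

Hence C_0 ≅ Z^6, C_1 ≅ Z^15, C_2 ≅ Z^10.

∂_1: C_1 → C_0 sends each edge [p,q] (with p < q) to q − p.
The resulting 6×15 matrix has rank 5, and its Smith normal form has invariant factors (1,1,1,1,1).

The boundary map ∂_2: C_2 → C_1 maps a triangle to the signed sum of its edges. For instance
  ∂[1,2,3] = [2,3] − [1,3] + [1,2],
  ∂[2,4,5] = [4,5] − [2,5] + [2,4].
As a 15×10 matrix over Z this has rank 10, with invariant factors (1,1,1,1,1,1,1,1,1,2).

Computing H_k = (kernel of ∂_k) / (image of ∂_{k+1}):

  H_0: rank C_0 − rank ∂_1 = 6 − 5 = 1, and the invariant factors of ∂_1 are all 1, so H_0 = Z.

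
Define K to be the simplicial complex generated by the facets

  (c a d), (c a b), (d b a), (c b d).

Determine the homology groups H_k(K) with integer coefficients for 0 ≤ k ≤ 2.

H_0 = Z,  H_1 = 0,  H_2 = Z.

K has 4 vertices, 6 edges, 4 triangles.
rank ∂_0 = 0, rank ∂_1 = 3 ⇒ b_0 = 4 − 0 − 3 = 1; all invariant factors of ∂_1 are 1 so no torsion. So H_0 ≅ Z.
rank ∂_1 = 3, rank ∂_2 = 3 ⇒ b_1 = 6 − 3 − 3 = 0; all invariant factors of ∂_2 are 1 so no torsion. So H_1 ≅ 0.
rank ∂_2 = 3, rank ∂_3 = 0 ⇒ b_2 = 4 − 3 − 0 = 1. So H_2 ≅ Z.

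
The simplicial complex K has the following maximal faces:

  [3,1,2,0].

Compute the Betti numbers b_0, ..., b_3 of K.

Fix the vertex order 0 < 1 < 2 < 3 and write every simplex with vertices in increasing order. Then dim K = 3 and the simplices of K are:

  0-simplices (4): [0], [1], [2], [3]
  1-simplices (6): [0,1], [0,2], [0,3], [1,2], [1,3], [2,3]
  2-simplices (4): [0,1,2], [0,1,3], [0,2,3], [1,2,3]
  3-simplices (1): [0,1,2,3]

giving chain groups C_0 ≅ Z^4, C_1 ≅ Z^6, C_2 ≅ Z^4, C_3 ≅ Z^1.

∂_1: C_1 → C_0 maps an edge to its endpoints' difference, ∂[p,q] = q − p.
The resulting 4×6 matrix has rank 3, and its Smith normal form has invariant factors (1,1,1).

∂_2: C_2 → C_1 sends each 2-simplex [p,q,r] to [q,r] − [p,r] + [p,q]. For instance
  ∂[0,1,2] = [1,2] − [0,2] + [0,1],
  ∂[1,2,3] = [2,3] − [1,3] + [1,2].
As a 6×4 matrix over Z this has rank 3, with invariant factors (1,1,1).

Boundary ∂_3: C_3 → C_2 sends each 3-simplex σ to the alternating sum Σ_i (−1)^i (σ with its i-th vertex removed). For instance
  ∂[0,1,2,3] = [1,2,3] − [0,2,3] + [0,1,3] − [0,1,2].
The resulting 4×1 matrix has rank 1, and its Smith normal form has invariant factors (1).

Now H_k = ker ∂_k / im ∂_{k+1}, so:

  H_0: rank C_0 − rank ∂_1 = 4 − 3 = 1, and the invariant factors of ∂_1 are all 1, so H_0 = Z.
  H_1: rank ker ∂_1 − rank ∂_2 = (6 − 3) − 3 = 0, and the invariant factors of ∂_2 are all 1, so H_1 = 0.
  H_2: rank ker ∂_2 − rank ∂_3 = (4 − 3) − 1 = 0, and the invariant factors of ∂_3 are all 1, so H_2 = 0.
  H_3: rank ker ∂_3 − rank ∂_4 = (1 − 1) − 0 = 0, and there is no ∂_4, so H_3 = 0.

As a check, the Euler characteristic is 4 − 6 + 4 − 1 = 1, which agrees with 1 − 0 + 0 − 0 = 1.

Hence the Betti numbers are b_0 = 1, b_1 = 0, b_2 = 0, b_3 = 0.

b_0 = 1, b_1 = 0, b_2 = 0, b_3 = 0.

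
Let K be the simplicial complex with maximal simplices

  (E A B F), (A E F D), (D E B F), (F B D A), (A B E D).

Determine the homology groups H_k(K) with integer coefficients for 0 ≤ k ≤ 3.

We work with the vertex ordering A < B < D < E < F. The simplices of K, each written with vertices in increasing order, are:

  0-simplices (5): A, B, D, E, F
  1-simplices (10): AB, AD, AE, AF, BD, BE, BF, DE, DF, EF
  2-simplices (10): ABD, ABE, ABF, ADE, ADF, AEF, BDE, BDF, BEF, DEF
  3-simplices (5): ABDE, ABDF, ABEF, ADEF, BDEF

so the chain groups are C_0 ≅ Z^5, C_1 ≅ Z^10, C_2 ≅ Z^10, C_3 ≅ Z^5.

∂_1: C_1 → C_0 maps an edge to its endpoints' difference, ∂[p,q] = q − p. For instance
  ∂AF = F − A.
The 5×10 boundary matrix has rank 4 and Smith normal form diag(1,1,1,1).

The boundary map ∂_2: C_2 → C_1 sends each 2-simplex [p,q,r] to [q,r] − [p,r] + [p,q]. For instance
  ∂ADF = DF − AF + AD,
  ∂ABD = BD − AD + AB.
As a 10×10 matrix over Z this has rank 6, with invariant factors (1,1,1,1,1,1).

Boundary ∂_3: C_3 → C_2 sends each 3-simplex σ to the alternating sum Σ_i (−1)^i (σ with its i-th vertex removed). For instance
  ∂ABEF = BEF − AEF + ABF − ABE,
  ∂ABDF = BDF − ADF + ABF − ABD.
The resulting 10×5 matrix has rank 4, and its Smith normal form has invariant factors (1,1,1,1).

Now H_k = ker ∂_k / im ∂_{k+1}, so:

  H_0: rank C_0 − rank ∂_1 = 5 − 4 = 1, and the invariant factors of ∂_1 are all 1, so H_0 ≅ Z.
  H_1: rank ker ∂_1 − rank ∂_2 = (10 − 4) − 6 = 0, and the invariant factors of ∂_2 are all 1, so H_1 ≅ 0.
  H_2: rank ker ∂_2 − rank ∂_3 = (10 − 6) − 4 = 0, and the invariant factors of ∂_3 are all 1, so H_2 ≅ 0.
  H_3: rank ker ∂_3 − rank ∂_4 = (5 − 4) − 0 = 1, and there is no ∂_4, so H_3 ≅ Z.

As a check, the Euler characteristic is 5 − 10 + 10 − 5 = 0, which agrees with 1 − 0 + 0 − 1 = 0.
(K is a triangulation of the 3-sphere S^3.)

H_0 ≅ Z,  H_1 = 0,  H_2 = 0,  H_3 ≅ Z.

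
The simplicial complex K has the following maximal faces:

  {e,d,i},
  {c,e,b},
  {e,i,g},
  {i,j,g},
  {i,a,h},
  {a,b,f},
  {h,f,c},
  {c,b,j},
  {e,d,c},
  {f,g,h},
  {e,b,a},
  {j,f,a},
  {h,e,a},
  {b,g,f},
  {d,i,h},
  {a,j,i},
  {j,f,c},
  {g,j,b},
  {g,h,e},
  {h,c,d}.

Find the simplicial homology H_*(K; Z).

H_0 ≅ Z,  H_1 ≅ Z × Z/2,  H_2 = 0.

Order the vertices as a < b < c < d < e < f < g < h < i < j. Listing each simplex with vertices in this order, K has dimension 2 with simplices:

  0-simplices (10): a, b, c, d, e, f, g, h, i, j
  1-simplices (30): ab, ae, af, ah, ai, aj, bc, be, bf, bg, bj, cd, ce, cf, ch, cj, de, dh, di, eg, eh, ei, fg, fh, fj, gh, gi, gj, hi, ij
  2-simplices (20): abe, abf, aeh, afj, ahi, aij, bce, bcj, bfg, bgj, cde, cdh, cfh, cfj, dei, dhi, egh, egi, fgh, gij

giving chain groups C_0 ≅ Z^10, C_1 ≅ Z^30, C_2 ≅ Z^20.

Boundary ∂_1: C_1 → C_0 is given by ∂[p,q] = [q] − [p].
The resulting 10×30 matrix has rank 9, and its Smith normal form has invariant factors (1,1,1,1,1,1,1,1,1).

∂_2: C_2 → C_1 maps a triangle to the signed sum of its edges. For instance
  ∂cde = de − ce + cd,
  ∂cfh = fh − ch + cf.
The 30×20 boundary matrix has rank 20 and Smith normal form diag(1,1,1,1,1,1,1,1,1,1,1,1,1,1,1,1,1,1,1,2).

Now H_k = ker ∂_k / im ∂_{k+1}, so:

  H_0: rank C_0 − rank ∂_1 = 10 − 9 = 1, and the invariant factors of ∂_1 are all 1, so H_0 = Z.
  H_1: rank ker ∂_1 − rank ∂_2 = (30 − 9) − 20 = 1, and ∂_2 has invariant factor 2 > 1, so H_1 = Z × Z/2.
  H_2: rank ker ∂_2 − rank ∂_3 = (20 − 20) − 0 = 0, and there is no ∂_3, so H_2 = 0.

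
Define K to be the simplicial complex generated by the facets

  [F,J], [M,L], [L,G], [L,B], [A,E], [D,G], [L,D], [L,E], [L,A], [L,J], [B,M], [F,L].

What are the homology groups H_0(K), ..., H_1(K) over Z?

Fix the vertex order A < B < D < E < F < G < J < L < M and write every simplex with vertices in increasing order. Then dim K = 1 and the simplices of K are:

  0-simplices (9): A, B, D, E, F, G, J, L, M
  1-simplices (12): AE, AL, BL, BM, DG, DL, EL, FJ, FL, GL, JL, LM

so the chain groups are C_0 ≅ Z^9, C_1 ≅ Z^12.

The boundary map ∂_1: C_1 → C_0 maps an edge to its endpoints' difference, ∂[p,q] = q − p.
The 9×12 boundary matrix has rank 8 and Smith normal form diag(1,1,1,1,1,1,1,1).

Now H_k = ker ∂_k / im ∂_{k+1}, so:

  H_0: rank C_0 − rank ∂_1 = 9 − 8 = 1, and the invariant factors of ∂_1 are all 1, so H_0 = Z.
  H_1: rank ker ∂_1 − rank ∂_2 = (12 − 8) − 0 = 4, and there is no ∂_2, so H_1 = Z^4.

H_0 = Z,  H_1 = Z^4.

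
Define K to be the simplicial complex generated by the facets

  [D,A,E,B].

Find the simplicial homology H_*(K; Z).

H_0 ≅ Z,  H_1 = 0,  H_2 = 0,  H_3 = 0.

Order the vertices as A < B < D < E. Listing each simplex with vertices in this order, K has dimension 3 with simplices:

  0-simplices (4): A, B, D, E
  1-simplices (6): AB, AD, AE, BD, BE, DE
  2-simplices (4): ABD, ABE, ADE, BDE
  3-simplices (1): ABDE

Hence C_0 ≅ Z^4, C_1 ≅ Z^6, C_2 ≅ Z^4, C_3 ≅ Z^1.

The boundary map ∂_1: C_1 → C_0 maps an edge to its endpoints' difference, ∂[p,q] = q − p. For instance
  ∂AE = E − A.
The resulting 4×6 matrix has rank 3, and its Smith normal form has invariant factors (1,1,1).

∂_2: C_2 → C_1 sends each 2-simplex [p,q,r] to [q,r] − [p,r] + [p,q]. For instance
  ∂ABE = BE − AE + AB,
  ∂BDE = DE − BE + BD.
The 6×4 boundary matrix has rank 3 and Smith normal form diag(1,1,1).

Boundary ∂_3: C_3 → C_2 sends each 3-simplex σ to the alternating sum Σ_i (−1)^i (σ with its i-th vertex removed). For instance
  ∂ABDE = BDE − ADE + ABE − ABD.
This gives a 4×1 integer matrix of rank 1; reducing to Smith normal form yields diagonal entries (1).

Reading off H_k = ker ∂_k / im ∂_{k+1}:

  H_0: rank C_0 − rank ∂_1 = 4 − 3 = 1, and the invariant factors of ∂_1 are all 1, so H_0 ≅ Z.
  H_1: rank ker ∂_1 − rank ∂_2 = (6 − 3) − 3 = 0, and the invariant factors of ∂_2 are all 1, so H_1 ≅ 0.
  H_2: rank ker ∂_2 − rank ∂_3 = (4 − 3) − 1 = 0, and the invariant factors of ∂_3 are all 1, so H_2 ≅ 0.
  H_3: rank ker ∂_3 − rank ∂_4 = (1 − 1) − 0 = 0, and there is no ∂_4, so H_3 ≅ 0.

(K is a triangulation of the 3-simplex.)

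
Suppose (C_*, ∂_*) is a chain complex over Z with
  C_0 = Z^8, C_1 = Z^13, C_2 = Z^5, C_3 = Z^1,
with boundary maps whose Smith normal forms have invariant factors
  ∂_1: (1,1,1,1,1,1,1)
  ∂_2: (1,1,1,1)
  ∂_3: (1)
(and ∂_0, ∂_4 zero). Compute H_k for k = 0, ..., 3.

H_0 ≅ Z,  H_1 ≅ Z^2,  H_2 = 0,  H_3 = 0.

H_0: b_0 = 8 − 0 − 7 = 1; torsion from ∂_1 factors > 1: none. So H_0 ≅ Z.
H_1: b_1 = 13 − 7 − 4 = 2; torsion from ∂_2 factors > 1: none. So H_1 ≅ Z^2.
H_2: b_2 = 5 − 4 − 1 = 0; torsion from ∂_3 factors > 1: none. So H_2 ≅ 0.
H_3: b_3 = 1 − 1 − 0 = 0; torsion from ∂_4 factors > 1: none. So H_3 ≅ 0.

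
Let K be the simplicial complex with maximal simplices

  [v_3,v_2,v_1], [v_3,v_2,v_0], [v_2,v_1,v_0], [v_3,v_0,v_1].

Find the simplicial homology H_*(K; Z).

H_0 = Z,  H_1 = 0,  H_2 = Z.

Take the total order v_0 < v_1 < v_2 < v_3 on the vertex set. Then K (dimension 2) consists of the simplices:

  0-simplices (4): [v_0], [v_1], [v_2], [v_3]
  1-simplices (6): [v_0,v_1], [v_0,v_2], [v_0,v_3], [v_1,v_2], [v_1,v_3], [v_2,v_3]
  2-simplices (4): [v_0,v_1,v_2], [v_0,v_1,v_3], [v_0,v_2,v_3], [v_1,v_2,v_3]

giving chain groups C_0 ≅ Z^4, C_1 ≅ Z^6, C_2 ≅ Z^4.

The boundary map ∂_1: C_1 → C_0 maps an edge to its endpoints' difference, ∂[p,q] = q − p. For instance
  ∂[v_1,v_3] = [v_3] − [v_1].
The resulting 4×6 matrix has rank 3, and its Smith normal form has invariant factors (1,1,1).

Boundary ∂_2: C_2 → C_1 maps a triangle to the signed sum of its edges. For instance
  ∂[v_0,v_1,v_3] = [v_1,v_3] − [v_0,v_3] + [v_0,v_1],
  ∂[v_1,v_2,v_3] = [v_2,v_3] − [v_1,v_3] + [v_1,v_2].
As a 6×4 matrix over Z this has rank 3, with invariant factors (1,1,1).

From H_k ≅ ker(∂_k) / im(∂_{k+1}) we obtain:

  H_0: rank C_0 − rank ∂_1 = 4 − 3 = 1, and the invariant factors of ∂_1 are all 1, so H_0 ≅ Z.
  H_1: rank ker ∂_1 − rank ∂_2 = (6 − 3) − 3 = 0, and the invariant factors of ∂_2 are all 1, so H_1 ≅ 0.
  H_2: rank ker ∂_2 − rank ∂_3 = (4 − 3) − 0 = 1, and there is no ∂_3, so H_2 ≅ Z.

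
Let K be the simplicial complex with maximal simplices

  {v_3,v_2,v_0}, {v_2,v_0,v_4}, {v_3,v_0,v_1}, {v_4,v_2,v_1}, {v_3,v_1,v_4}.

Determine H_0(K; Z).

Order the vertices as v_0 < v_1 < v_2 < v_3 < v_4. Listing each simplex with vertices in this order, K has dimension 2 with simplices:

  0-simplices (5): [v_0], [v_1], [v_2], [v_3], [v_4]
  1-simplices (10): [v_0,v_1], [v_0,v_2], [v_0,v_3], [v_0,v_4], [v_1,v_2], [v_1,v_3], [v_1,v_4], [v_2,v_3], [v_2,v_4], [v_3,v_4]
  2-simplices (5): [v_0,v_1,v_3], [v_0,v_2,v_3], [v_0,v_2,v_4], [v_1,v_2,v_4], [v_1,v_3,v_4]

giving chain groups C_0 ≅ Z^5, C_1 ≅ Z^10, C_2 ≅ Z^5.

Boundary ∂_1: C_1 → C_0 maps an edge to its endpoints' difference, ∂[p,q] = q − p.
The 5×10 boundary matrix has rank 4 and Smith normal form diag(1,1,1,1).

Boundary ∂_2: C_2 → C_1 sends each 2-simplex [p,q,r] to [q,r] − [p,r] + [p,q]. For instance
  ∂[v_1,v_3,v_4] = [v_3,v_4] − [v_1,v_4] + [v_1,v_3],
  ∂[v_0,v_2,v_4] = [v_2,v_4] − [v_0,v_4] + [v_0,v_2].
As a 10×5 matrix over Z this has rank 5, with invariant factors (1,1,1,1,1).

Now H_k = ker ∂_k / im ∂_{k+1}, so:

  H_0: rank C_0 − rank ∂_1 = 5 − 4 = 1, and the invariant factors of ∂_1 are all 1, so H_0 ≅ Z.

(K is a triangulation of the Möbius band.)

H_0 = Z.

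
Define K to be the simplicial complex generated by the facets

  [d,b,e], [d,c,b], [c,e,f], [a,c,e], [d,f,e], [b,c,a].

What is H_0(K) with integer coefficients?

Order the vertices as a < b < c < d < e < f. Listing each simplex with vertices in this order, K has dimension 2 with simplices:

  0-simplices (6): a, b, c, d, e, f
  1-simplices (12): ab, ac, ae, bc, bd, be, cd, ce, cf, de, df, ef
  2-simplices (6): abc, ace, bcd, bde, cef, def

so the chain groups are C_0 ≅ Z^6, C_1 ≅ Z^12, C_2 ≅ Z^6.

Boundary ∂_1: C_1 → C_0 is given by ∂[p,q] = [q] − [p]. For instance
  ∂cd = d − c.
The resulting 6×12 matrix has rank 5, and its Smith normal form has invariant factors (1,1,1,1,1).

∂_2: C_2 → C_1 maps a triangle to the signed sum of its edges. For instance
  ∂def = ef − df + de,
  ∂cef = ef − cf + ce.
This gives a 12×6 integer matrix of rank 6; reducing to Smith normal form yields diagonal entries (1,1,1,1,1,1).

From H_k ≅ ker(∂_k) / im(∂_{k+1}) we obtain:

  H_0: rank C_0 − rank ∂_1 = 6 − 5 = 1, and the invariant factors of ∂_1 are all 1, so H_0 ≅ Z.

H_0 = Z.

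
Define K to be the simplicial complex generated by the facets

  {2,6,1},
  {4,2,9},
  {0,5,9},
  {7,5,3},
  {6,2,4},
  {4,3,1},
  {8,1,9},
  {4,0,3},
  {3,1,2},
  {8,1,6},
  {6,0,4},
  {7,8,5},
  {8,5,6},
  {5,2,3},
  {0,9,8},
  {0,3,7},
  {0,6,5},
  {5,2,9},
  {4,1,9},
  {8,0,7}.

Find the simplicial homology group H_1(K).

Fix the vertex order 0 < 1 < 2 < 3 < 4 < 5 < 6 < 7 < 8 < 9 and write every simplex with vertices in increasing order. Then dim K = 2 and the simplices of K are:

  0-simplices (10): [0], [1], [2], [3], [4], [5], [6], [7], [8], [9]
  1-simplices (30): (30 of them)
  2-simplices (20): (20 of them)

giving chain groups C_0 ≅ Z^10, C_1 ≅ Z^30, C_2 ≅ Z^20.

The boundary map ∂_1: C_1 → C_0 maps an edge to its endpoints' difference, ∂[p,q] = q − p. For instance
  ∂[5,9] = [9] − [5].
The resulting 10×30 matrix has rank 9, and its Smith normal form has invariant factors (1,1,1,1,1,1,1,1,1).

The boundary map ∂_2: C_2 → C_1 sends each 2-simplex [p,q,r] to [q,r] − [p,r] + [p,q]. For instance
  ∂[1,6,8] = [6,8] − [1,8] + [1,6],
  ∂[1,4,9] = [4,9] − [1,9] + [1,4].
The 30×20 boundary matrix has rank 20 and Smith normal form diag(1,1,1,1,1,1,1,1,1,1,1,1,1,1,1,1,1,1,1,2).

Reading off H_k = ker ∂_k / im ∂_{k+1}:

  H_1: rank ker ∂_1 − rank ∂_2 = (30 − 9) − 20 = 1, and ∂_2 has invariant factor 2 > 1, so H_1 = Z ⊕ Z/2.

H_1 = Z ⊕ Z/2.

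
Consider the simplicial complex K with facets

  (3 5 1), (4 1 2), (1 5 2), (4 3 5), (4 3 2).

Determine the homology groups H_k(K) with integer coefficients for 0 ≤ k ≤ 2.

H_0 = Z,  H_1 = Z,  H_2 = 0.

Fix the vertex order 1 < 2 < 3 < 4 < 5 and write every simplex with vertices in increasing order. Then dim K = 2 and the simplices of K are:

  0-simplices (5): [1], [2], [3], [4], [5]
  1-simplices (10): [1,2], [1,3], [1,4], [1,5], [2,3], [2,4], [2,5], [3,4], [3,5], [4,5]
  2-simplices (5): [1,2,4], [1,2,5], [1,3,5], [2,3,4], [3,4,5]

giving chain groups C_0 ≅ Z^5, C_1 ≅ Z^10, C_2 ≅ Z^5.

The boundary map ∂_1: C_1 → C_0 is given by ∂[p,q] = [q] − [p]. For instance
  ∂[4,5] = [5] − [4].
The 5×10 boundary matrix has rank 4 and Smith normal form diag(1,1,1,1).

The boundary map ∂_2: C_2 → C_1 maps a triangle to the signed sum of its edges. For instance
  ∂[1,2,5] = [2,5] − [1,5] + [1,2],
  ∂[1,3,5] = [3,5] − [1,5] + [1,3].
This gives a 10×5 integer matrix of rank 5; reducing to Smith normal form yields diagonal entries (1,1,1,1,1).

Reading off H_k = ker ∂_k / im ∂_{k+1}:

  H_0: rank C_0 − rank ∂_1 = 5 − 4 = 1, and the invariant factors of ∂_1 are all 1, so H_0 = Z.
  H_1: rank ker ∂_1 − rank ∂_2 = (10 − 4) − 5 = 1, and the invariant factors of ∂_2 are all 1, so H_1 = Z.
  H_2: rank ker ∂_2 − rank ∂_3 = (5 − 5) − 0 = 0, and there is no ∂_3, so H_2 = 0.

(K is a triangulation of the Möbius band.)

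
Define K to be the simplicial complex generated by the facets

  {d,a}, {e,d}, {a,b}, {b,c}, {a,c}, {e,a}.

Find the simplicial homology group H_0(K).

Order the vertices as a < b < c < d < e. Listing each simplex with vertices in this order, K has dimension 1 with simplices:

  0-simplices (5): a, b, c, d, e
  1-simplices (6): ab, ac, ad, ae, bc, de

Hence C_0 ≅ Z^5, C_1 ≅ Z^6.

∂_1: C_1 → C_0 maps an edge to its endpoints' difference, ∂[p,q] = q − p. For instance
  ∂de = e − d.
The 5×6 boundary matrix has rank 4 and Smith normal form diag(1,1,1,1).

Now H_k = ker ∂_k / im ∂_{k+1}, so:

  H_0: rank C_0 − rank ∂_1 = 5 − 4 = 1, and the invariant factors of ∂_1 are all 1, so H_0 ≅ Z.

(K is a triangulation of a wedge of 2 circles.)

H_0 ≅ Z.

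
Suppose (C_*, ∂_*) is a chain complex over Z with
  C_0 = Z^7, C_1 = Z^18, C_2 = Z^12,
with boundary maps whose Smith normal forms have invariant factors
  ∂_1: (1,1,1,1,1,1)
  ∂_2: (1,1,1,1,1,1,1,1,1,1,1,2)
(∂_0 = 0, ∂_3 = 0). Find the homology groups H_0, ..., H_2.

H_0: b_0 = 7 − 0 − 6 = 1; torsion from ∂_1 factors > 1: none. So H_0 = Z.
H_1: b_1 = 18 − 6 − 12 = 0; torsion from ∂_2 factors > 1: [2]. So H_1 = Z/2.
H_2: b_2 = 12 − 12 − 0 = 0; torsion from ∂_3 factors > 1: none. So H_2 = 0.

H_0 = Z,  H_1 = Z/2,  H_2 = 0.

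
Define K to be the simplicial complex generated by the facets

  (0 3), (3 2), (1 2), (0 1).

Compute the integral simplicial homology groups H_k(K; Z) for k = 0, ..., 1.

H_0 ≅ Z,  H_1 ≅ Z.

Take the total order 0 < 1 < 2 < 3 on the vertex set. Then K (dimension 1) consists of the simplices:

  0-simplices (4): [0], [1], [2], [3]
  1-simplices (4): [0,1], [0,3], [1,2], [2,3]

Hence C_0 ≅ Z^4, C_1 ≅ Z^4.

Boundary ∂_1: C_1 → C_0 is given by ∂[p,q] = [q] − [p]. For instance
  ∂[1,2] = [2] − [1].
The 4×4 boundary matrix has rank 3 and Smith normal form diag(1,1,1).

Computing H_k = (kernel of ∂_k) / (image of ∂_{k+1}):

  H_0: rank C_0 − rank ∂_1 = 4 − 3 = 1, and the invariant factors of ∂_1 are all 1, so H_0 ≅ Z.
  H_1: rank ker ∂_1 − rank ∂_2 = (4 − 3) − 0 = 1, and there is no ∂_2, so H_1 ≅ Z.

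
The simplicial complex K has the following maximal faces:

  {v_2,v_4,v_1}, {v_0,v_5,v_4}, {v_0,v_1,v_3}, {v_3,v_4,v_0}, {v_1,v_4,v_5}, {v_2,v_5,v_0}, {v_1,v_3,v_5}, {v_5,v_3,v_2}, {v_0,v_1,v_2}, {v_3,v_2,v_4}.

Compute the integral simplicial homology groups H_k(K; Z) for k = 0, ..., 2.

H_0 ≅ Z,  H_1 ≅ Z/2Z,  H_2 = 0.

Order the vertices as v_0 < v_1 < v_2 < v_3 < v_4 < v_5. Listing each simplex with vertices in this order, K has dimension 2 with simplices:

  0-simplices (6): [v_0], [v_1], [v_2], [v_3], [v_4], [v_5]
  1-simplices (15): (15 of them)
  2-simplices (10): [v_0,v_1,v_2], [v_0,v_1,v_3], [v_0,v_2,v_5], [v_0,v_3,v_4], [v_0,v_4,v_5], [v_1,v_2,v_4], [v_1,v_3,v_5], [v_1,v_4,v_5], [v_2,v_3,v_4], [v_2,v_3,v_5]

so the chain groups are C_0 ≅ Z^6, C_1 ≅ Z^15, C_2 ≅ Z^10.

Boundary ∂_1: C_1 → C_0 sends each edge [p,q] (with p < q) to q − p. For instance
  ∂[v_2,v_5] = [v_5] − [v_2].
The 6×15 boundary matrix has rank 5 and Smith normal form diag(1,1,1,1,1).

The boundary map ∂_2: C_2 → C_1 sends each 2-simplex [p,q,r] to [q,r] − [p,r] + [p,q]. For instance
  ∂[v_1,v_2,v_4] = [v_2,v_4] − [v_1,v_4] + [v_1,v_2],
  ∂[v_2,v_3,v_5] = [v_3,v_5] − [v_2,v_5] + [v_2,v_3].
As a 15×10 matrix over Z this has rank 10, with invariant factors (1,1,1,1,1,1,1,1,1,2).

Reading off H_k = ker ∂_k / im ∂_{k+1}:

  H_0: rank C_0 − rank ∂_1 = 6 − 5 = 1, and the invariant factors of ∂_1 are all 1, so H_0 ≅ Z.
  H_1: rank ker ∂_1 − rank ∂_2 = (15 − 5) − 10 = 0, and ∂_2 has invariant factor 2 > 1, so H_1 ≅ Z/2Z.
  H_2: rank ker ∂_2 − rank ∂_3 = (10 − 10) − 0 = 0, and there is no ∂_3, so H_2 ≅ 0.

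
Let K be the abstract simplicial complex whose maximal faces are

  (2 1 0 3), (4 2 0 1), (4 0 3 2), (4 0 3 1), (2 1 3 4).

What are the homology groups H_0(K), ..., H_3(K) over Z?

H_0 = Z,  H_1 = 0,  H_2 = 0,  H_3 = Z.

Order the vertices as 0 < 1 < 2 < 3 < 4. Listing each simplex with vertices in this order, K has dimension 3 with simplices:

  0-simplices (5): [0], [1], [2], [3], [4]
  1-simplices (10): [0,1], [0,2], [0,3], [0,4], [1,2], [1,3], [1,4], [2,3], [2,4], [3,4]
  2-simplices (10): [0,1,2], [0,1,3], [0,1,4], [0,2,3], [0,2,4], [0,3,4], [1,2,3], [1,2,4], [1,3,4], [2,3,4]
  3-simplices (5): [0,1,2,3], [0,1,2,4], [0,1,3,4], [0,2,3,4], [1,2,3,4]

giving chain groups C_0 ≅ Z^5, C_1 ≅ Z^10, C_2 ≅ Z^10, C_3 ≅ Z^5.

Boundary ∂_1: C_1 → C_0 sends each edge [p,q] (with p < q) to q − p.
This gives a 5×10 integer matrix of rank 4; reducing to Smith normal form yields diagonal entries (1,1,1,1).

∂_2: C_2 → C_1 maps a triangle to the signed sum of its edges. For instance
  ∂[0,1,2] = [1,2] − [0,2] + [0,1],
  ∂[0,2,4] = [2,4] − [0,4] + [0,2].
This gives a 10×10 integer matrix of rank 6; reducing to Smith normal form yields diagonal entries (1,1,1,1,1,1).

Boundary ∂_3: C_3 → C_2 sends each 3-simplex σ to the alternating sum Σ_i (−1)^i (σ with its i-th vertex removed). For instance
  ∂[0,2,3,4] = [2,3,4] − [0,3,4] + [0,2,4] − [0,2,3],
  ∂[0,1,2,3] = [1,2,3] − [0,2,3] + [0,1,3] − [0,1,2].
As a 10×5 matrix over Z this has rank 4, with invariant factors (1,1,1,1).

From H_k ≅ ker(∂_k) / im(∂_{k+1}) we obtain:

  H_0: rank C_0 − rank ∂_1 = 5 − 4 = 1, and the invariant factors of ∂_1 are all 1, so H_0 ≅ Z.
  H_1: rank ker ∂_1 − rank ∂_2 = (10 − 4) − 6 = 0, and the invariant factors of ∂_2 are all 1, so H_1 ≅ 0.
  H_2: rank ker ∂_2 − rank ∂_3 = (10 − 6) − 4 = 0, and the invariant factors of ∂_3 are all 1, so H_2 ≅ 0.
  H_3: rank ker ∂_3 − rank ∂_4 = (5 − 4) − 0 = 1, and there is no ∂_4, so H_3 ≅ Z.

As a check, the Euler characteristic is 5 − 10 + 10 − 5 = 0, which agrees with 1 − 0 + 0 − 1 = 0.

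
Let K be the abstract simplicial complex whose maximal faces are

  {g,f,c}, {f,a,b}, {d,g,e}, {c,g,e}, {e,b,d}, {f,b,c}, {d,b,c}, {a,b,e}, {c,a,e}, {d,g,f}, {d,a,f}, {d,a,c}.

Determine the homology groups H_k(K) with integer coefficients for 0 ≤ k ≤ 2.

H_0 = Z,  H_1 = Z_2,  H_2 = 0.

K has 7 vertices, 18 edges, 12 triangles.
rank ∂_0 = 0, rank ∂_1 = 6 ⇒ b_0 = 7 − 0 − 6 = 1; all invariant factors of ∂_1 are 1 so no torsion. So H_0 ≅ Z.
rank ∂_1 = 6, rank ∂_2 = 12 ⇒ b_1 = 18 − 6 − 12 = 0; ∂_2 has invariant factor(s) [2] giving torsion. So H_1 ≅ Z_2.
rank ∂_2 = 12, rank ∂_3 = 0 ⇒ b_2 = 12 − 12 − 0 = 0. So H_2 ≅ 0.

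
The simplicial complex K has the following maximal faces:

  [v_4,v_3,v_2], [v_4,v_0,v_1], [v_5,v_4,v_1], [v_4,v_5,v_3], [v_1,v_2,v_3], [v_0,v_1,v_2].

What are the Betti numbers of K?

K has 6 vertices, 12 edges, 6 triangles.
rank ∂_0 = 0, rank ∂_1 = 5 ⇒ b_0 = 6 − 0 − 5 = 1; all invariant factors of ∂_1 are 1 so no torsion. So H_0 = Z.
rank ∂_1 = 5, rank ∂_2 = 6 ⇒ b_1 = 12 − 5 − 6 = 1; all invariant factors of ∂_2 are 1 so no torsion. So H_1 = Z.
rank ∂_2 = 6, rank ∂_3 = 0 ⇒ b_2 = 6 − 6 − 0 = 0. So H_2 = 0.

b_0 = 1, b_1 = 1, b_2 = 0.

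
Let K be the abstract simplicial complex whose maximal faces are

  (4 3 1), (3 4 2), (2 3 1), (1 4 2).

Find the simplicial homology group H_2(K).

H_2 ≅ Z.

K has 4 vertices, 6 edges, 4 triangles.
rank ∂_2 = 3, rank ∂_3 = 0 ⇒ b_2 = 4 − 3 − 0 = 1. So H_2 = Z.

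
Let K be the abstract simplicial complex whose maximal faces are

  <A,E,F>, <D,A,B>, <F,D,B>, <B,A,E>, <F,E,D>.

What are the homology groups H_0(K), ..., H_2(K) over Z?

H_0 ≅ Z,  H_1 ≅ Z,  H_2 = 0.

K has 5 vertices, 10 edges, 5 triangles.
rank ∂_0 = 0, rank ∂_1 = 4 ⇒ b_0 = 5 − 0 − 4 = 1; all invariant factors of ∂_1 are 1 so no torsion. So H_0 = Z.
rank ∂_1 = 4, rank ∂_2 = 5 ⇒ b_1 = 10 − 4 − 5 = 1; all invariant factors of ∂_2 are 1 so no torsion. So H_1 = Z.
rank ∂_2 = 5, rank ∂_3 = 0 ⇒ b_2 = 5 − 5 − 0 = 0. So H_2 = 0.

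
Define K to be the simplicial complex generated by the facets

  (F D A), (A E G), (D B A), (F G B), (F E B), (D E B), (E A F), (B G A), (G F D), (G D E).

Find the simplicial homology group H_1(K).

Order the vertices as A < B < D < E < F < G. Listing each simplex with vertices in this order, K has dimension 2 with simplices:

  0-simplices (6): A, B, D, E, F, G
  1-simplices (15): AB, AD, AE, AF, AG, BD, BE, BF, BG, DE, DF, DG, EF, EG, FG
  2-simplices (10): ABD, ABG, ADF, AEF, AEG, BDE, BEF, BFG, DEG, DFG

giving chain groups C_0 ≅ Z^6, C_1 ≅ Z^15, C_2 ≅ Z^10.

∂_1: C_1 → C_0 sends each edge [p,q] (with p < q) to q − p. For instance
  ∂AG = G − A.
As a 6×15 matrix over Z this has rank 5, with invariant factors (1,1,1,1,1).

Boundary ∂_2: C_2 → C_1 acts by ∂[p,q,r] = [q,r] − [p,r] + [p,q]. For instance
  ∂BEF = EF − BF + BE,
  ∂ADF = DF − AF + AD.
As a 15×10 matrix over Z this has rank 10, with invariant factors (1,1,1,1,1,1,1,1,1,2).

Now H_k = ker ∂_k / im ∂_{k+1}, so:

  H_1: rank ker ∂_1 − rank ∂_2 = (15 − 5) − 10 = 0, and ∂_2 has invariant factor 2 > 1, so H_1 = Z/2.

H_1 ≅ Z/2.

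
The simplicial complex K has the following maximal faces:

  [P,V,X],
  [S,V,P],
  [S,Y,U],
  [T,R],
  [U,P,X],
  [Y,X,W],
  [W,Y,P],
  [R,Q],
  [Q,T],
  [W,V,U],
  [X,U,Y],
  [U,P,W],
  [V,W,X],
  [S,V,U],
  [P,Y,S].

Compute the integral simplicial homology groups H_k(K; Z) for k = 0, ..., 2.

K has 10 vertices, 21 edges, 12 triangles.
rank ∂_0 = 0, rank ∂_1 = 8 ⇒ b_0 = 10 − 0 − 8 = 2; all invariant factors of ∂_1 are 1 so no torsion. So H_0 ≅ Z^2.
rank ∂_1 = 8, rank ∂_2 = 12 ⇒ b_1 = 21 − 8 − 12 = 1; ∂_2 has invariant factor(s) [2] giving torsion. So H_1 ≅ Z ⊕ Z_2.
rank ∂_2 = 12, rank ∂_3 = 0 ⇒ b_2 = 12 − 12 − 0 = 0. So H_2 ≅ 0.

H_0 ≅ Z^2,  H_1 ≅ Z ⊕ Z_2,  H_2 = 0.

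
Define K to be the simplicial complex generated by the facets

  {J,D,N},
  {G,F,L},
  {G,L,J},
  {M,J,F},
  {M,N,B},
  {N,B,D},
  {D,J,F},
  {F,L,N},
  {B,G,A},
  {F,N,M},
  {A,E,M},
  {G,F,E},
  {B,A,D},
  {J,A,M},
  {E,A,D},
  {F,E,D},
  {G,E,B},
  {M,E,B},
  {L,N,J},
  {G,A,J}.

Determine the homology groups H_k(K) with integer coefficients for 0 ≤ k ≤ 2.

H_0 ≅ Z,  H_1 ≅ Z ⊕ Z_2,  H_2 = 0.

Take the total order A < B < D < E < F < G < J < L < M < N on the vertex set. Then K (dimension 2) consists of the simplices:

  0-simplices (10): A, B, D, E, F, G, J, L, M, N
  1-simplices (30): AB, AD, AE, AG, AJ, AM, BD, BE, BG, BM, BN, DE, DF, DJ, DN, EF, EG, EM, FG, FJ, FL, FM, FN, GJ, GL, JL, JM, JN, LN, MN
  2-simplices (20): ABD, ABG, ADE, AEM, AGJ, AJM, BDN, BEG, BEM, BMN, DEF, DFJ, DJN, EFG, FGL, FJM, FLN, FMN, GJL, JLN

Hence C_0 ≅ Z^10, C_1 ≅ Z^30, C_2 ≅ Z^20.

The boundary map ∂_1: C_1 → C_0 sends each edge [p,q] (with p < q) to q − p. For instance
  ∂BG = G − B.
The resulting 10×30 matrix has rank 9, and its Smith normal form has invariant factors (1,1,1,1,1,1,1,1,1).

Boundary ∂_2: C_2 → C_1 maps a triangle to the signed sum of its edges. For instance
  ∂FGL = GL − FL + FG,
  ∂BMN = MN − BN + BM.
As a 30×20 matrix over Z this has rank 20, with invariant factors (1,1,1,1,1,1,1,1,1,1,1,1,1,1,1,1,1,1,1,2).

From H_k ≅ ker(∂_k) / im(∂_{k+1}) we obtain:

  H_0: rank C_0 − rank ∂_1 = 10 − 9 = 1, and the invariant factors of ∂_1 are all 1, so H_0 = Z.
  H_1: rank ker ∂_1 − rank ∂_2 = (30 − 9) − 20 = 1, and ∂_2 has invariant factor 2 > 1, so H_1 = Z ⊕ Z_2.
  H_2: rank ker ∂_2 − rank ∂_3 = (20 − 20) − 0 = 0, and there is no ∂_3, so H_2 = 0.

(K is a triangulation of the Klein bottle.)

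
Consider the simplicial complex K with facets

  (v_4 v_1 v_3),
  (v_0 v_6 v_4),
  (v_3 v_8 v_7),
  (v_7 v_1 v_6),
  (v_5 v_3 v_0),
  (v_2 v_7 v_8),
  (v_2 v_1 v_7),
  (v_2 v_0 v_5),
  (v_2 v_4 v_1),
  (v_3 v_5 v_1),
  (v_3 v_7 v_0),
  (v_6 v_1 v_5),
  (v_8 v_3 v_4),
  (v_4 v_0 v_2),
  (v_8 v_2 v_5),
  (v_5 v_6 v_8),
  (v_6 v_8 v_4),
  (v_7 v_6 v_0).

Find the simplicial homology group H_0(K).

H_0 ≅ Z.

Take the total order v_0 < v_1 < v_2 < v_3 < v_4 < v_5 < v_6 < v_7 < v_8 on the vertex set. Then K (dimension 2) consists of the simplices:

  0-simplices (9): [v_0], [v_1], [v_2], [v_3], [v_4], [v_5], [v_6], [v_7], [v_8]
  1-simplices (27): (27 of them)
  2-simplices (18): (18 of them)

Hence C_0 ≅ Z^9, C_1 ≅ Z^27, C_2 ≅ Z^18.

Boundary ∂_1: C_1 → C_0 is given by ∂[p,q] = [q] − [p].
This gives a 9×27 integer matrix of rank 8; reducing to Smith normal form yields diagonal entries (1,1,1,1,1,1,1,1).

The boundary map ∂_2: C_2 → C_1 maps a triangle to the signed sum of its edges. For instance
  ∂[v_0,v_4,v_6] = [v_4,v_6] − [v_0,v_6] + [v_0,v_4],
  ∂[v_5,v_6,v_8] = [v_6,v_8] − [v_5,v_8] + [v_5,v_6].
As a 27×18 matrix over Z this has rank 17, with invariant factors (1,1,1,1,1,1,1,1,1,1,1,1,1,1,1,1,1).

Reading off H_k = ker ∂_k / im ∂_{k+1}:

  H_0: rank C_0 − rank ∂_1 = 9 − 8 = 1, and the invariant factors of ∂_1 are all 1, so H_0 ≅ Z.

(K is a triangulation of the torus T^2.)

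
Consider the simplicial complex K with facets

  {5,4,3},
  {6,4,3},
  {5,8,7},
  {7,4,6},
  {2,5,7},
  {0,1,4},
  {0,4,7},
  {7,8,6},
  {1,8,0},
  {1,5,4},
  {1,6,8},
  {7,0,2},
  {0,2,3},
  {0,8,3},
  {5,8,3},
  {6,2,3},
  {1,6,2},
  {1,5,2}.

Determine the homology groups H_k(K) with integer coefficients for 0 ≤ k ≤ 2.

K has 9 vertices, 27 edges, 18 triangles.
rank ∂_0 = 0, rank ∂_1 = 8 ⇒ b_0 = 9 − 0 − 8 = 1; all invariant factors of ∂_1 are 1 so no torsion. So H_0 = Z.
rank ∂_1 = 8, rank ∂_2 = 17 ⇒ b_1 = 27 − 8 − 17 = 2; all invariant factors of ∂_2 are 1 so no torsion. So H_1 = Z^2.
rank ∂_2 = 17, rank ∂_3 = 0 ⇒ b_2 = 18 − 17 − 0 = 1. So H_2 = Z.

H_0 ≅ Z,  H_1 ≅ Z^2,  H_2 ≅ Z.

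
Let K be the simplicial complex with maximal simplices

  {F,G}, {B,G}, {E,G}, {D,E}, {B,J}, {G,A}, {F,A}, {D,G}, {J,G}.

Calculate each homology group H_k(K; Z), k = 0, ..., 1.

H_0 = Z,  H_1 = Z^3.

We work with the vertex ordering A < B < D < E < F < G < J. The simplices of K, each written with vertices in increasing order, are:

  0-simplices (7): A, B, D, E, F, G, J
  1-simplices (9): AF, AG, BG, BJ, DE, DG, EG, FG, GJ

so the chain groups are C_0 ≅ Z^7, C_1 ≅ Z^9.

∂_1: C_1 → C_0 sends each edge [p,q] (with p < q) to q − p. For instance
  ∂GJ = J − G.
The resulting 7×9 matrix has rank 6, and its Smith normal form has invariant factors (1,1,1,1,1,1).

Now H_k = ker ∂_k / im ∂_{k+1}, so:

  H_0: rank C_0 − rank ∂_1 = 7 − 6 = 1, and the invariant factors of ∂_1 are all 1, so H_0 ≅ Z.
  H_1: rank ker ∂_1 − rank ∂_2 = (9 − 6) − 0 = 3, and there is no ∂_2, so H_1 ≅ Z^3.

As a check, the Euler characteristic is 7 − 9 = -2, which agrees with 1 − 3 = -2.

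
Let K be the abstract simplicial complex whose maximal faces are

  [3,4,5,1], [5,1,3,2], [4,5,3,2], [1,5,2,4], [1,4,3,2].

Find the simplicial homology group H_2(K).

We work with the vertex ordering 1 < 2 < 3 < 4 < 5. The simplices of K, each written with vertices in increasing order, are:

  0-simplices (5): [1], [2], [3], [4], [5]
  1-simplices (10): [1,2], [1,3], [1,4], [1,5], [2,3], [2,4], [2,5], [3,4], [3,5], [4,5]
  2-simplices (10): [1,2,3], [1,2,4], [1,2,5], [1,3,4], [1,3,5], [1,4,5], [2,3,4], [2,3,5], [2,4,5], [3,4,5]
  3-simplices (5): [1,2,3,4], [1,2,3,5], [1,2,4,5], [1,3,4,5], [2,3,4,5]

so the chain groups are C_0 ≅ Z^5, C_1 ≅ Z^10, C_2 ≅ Z^10, C_3 ≅ Z^5.

Boundary ∂_1: C_1 → C_0 sends each edge [p,q] (with p < q) to q − p. For instance
  ∂[3,4] = [4] − [3].
The resulting 5×10 matrix has rank 4, and its Smith normal form has invariant factors (1,1,1,1).

Boundary ∂_2: C_2 → C_1 acts by ∂[p,q,r] = [q,r] − [p,r] + [p,q]. For instance
  ∂[1,3,5] = [3,5] − [1,5] + [1,3],
  ∂[2,3,4] = [3,4] − [2,4] + [2,3].
As a 10×10 matrix over Z this has rank 6, with invariant factors (1,1,1,1,1,1).

∂_3: C_3 → C_2 sends each 3-simplex σ to the alternating sum Σ_i (−1)^i (σ with its i-th vertex removed). For instance
  ∂[1,3,4,5] = [3,4,5] − [1,4,5] + [1,3,5] − [1,3,4],
  ∂[2,3,4,5] = [3,4,5] − [2,4,5] + [2,3,5] − [2,3,4].
The resulting 10×5 matrix has rank 4, and its Smith normal form has invariant factors (1,1,1,1).

Computing H_k = (kernel of ∂_k) / (image of ∂_{k+1}):

  H_2: rank ker ∂_2 − rank ∂_3 = (10 − 6) − 4 = 0, and the invariant factors of ∂_3 are all 1, so H_2 = 0.

(K is a triangulation of the 3-sphere S^3.)

H_2 ≅ 0.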